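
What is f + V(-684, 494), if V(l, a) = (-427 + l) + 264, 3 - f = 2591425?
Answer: -2592269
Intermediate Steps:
f = -2591422 (f = 3 - 1*2591425 = 3 - 2591425 = -2591422)
V(l, a) = -163 + l
f + V(-684, 494) = -2591422 + (-163 - 684) = -2591422 - 847 = -2592269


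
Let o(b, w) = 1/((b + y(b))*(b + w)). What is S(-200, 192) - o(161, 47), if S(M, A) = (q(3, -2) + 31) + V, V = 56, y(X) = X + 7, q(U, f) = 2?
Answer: 6090447/68432 ≈ 89.000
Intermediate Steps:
y(X) = 7 + X
S(M, A) = 89 (S(M, A) = (2 + 31) + 56 = 33 + 56 = 89)
o(b, w) = 1/((7 + 2*b)*(b + w)) (o(b, w) = 1/((b + (7 + b))*(b + w)) = 1/((7 + 2*b)*(b + w)))
S(-200, 192) - o(161, 47) = 89 - 1/(161² + 161*47 + 161*(7 + 161) + 47*(7 + 161)) = 89 - 1/(25921 + 7567 + 161*168 + 47*168) = 89 - 1/(25921 + 7567 + 27048 + 7896) = 89 - 1/68432 = 6090447/68432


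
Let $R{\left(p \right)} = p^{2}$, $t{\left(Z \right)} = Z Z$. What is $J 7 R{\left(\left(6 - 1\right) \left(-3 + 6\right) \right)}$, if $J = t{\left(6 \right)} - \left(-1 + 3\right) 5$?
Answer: $40950$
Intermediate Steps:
$t{\left(Z \right)} = Z^{2}$
$J = 26$ ($J = 6^{2} - \left(-1 + 3\right) 5 = 36 - 2 \cdot 5 = 36 - 10 = 26$)
$J 7 R{\left(\left(6 - 1\right) \left(-3 + 6\right) \right)} = 26 \cdot 7 \left(\left(6 - 1\right) \left(-3 + 6\right)\right)^{2} = 182 \left(5 \cdot 3\right)^{2} = 182 \cdot 15^{2} = 182 \cdot 225 = 40950$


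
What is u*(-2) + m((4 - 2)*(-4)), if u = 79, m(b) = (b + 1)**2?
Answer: -109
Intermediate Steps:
m(b) = (1 + b)**2
u*(-2) + m((4 - 2)*(-4)) = 79*(-2) + (1 + (4 - 2)*(-4))**2 = -158 + (1 + 2*(-4))**2 = -158 + (1 - 8)**2 = -158 + (-7)**2 = -158 + 49 = -109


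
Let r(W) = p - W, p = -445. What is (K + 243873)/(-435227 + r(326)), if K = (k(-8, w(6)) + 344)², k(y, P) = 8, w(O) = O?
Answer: -367777/435998 ≈ -0.84353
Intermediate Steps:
K = 123904 (K = (8 + 344)² = 352² = 123904)
r(W) = -445 - W
(K + 243873)/(-435227 + r(326)) = (123904 + 243873)/(-435227 + (-445 - 1*326)) = 367777/(-435227 + (-445 - 326)) = 367777/(-435227 - 771) = 367777/(-435998) = 367777*(-1/435998) = -367777/435998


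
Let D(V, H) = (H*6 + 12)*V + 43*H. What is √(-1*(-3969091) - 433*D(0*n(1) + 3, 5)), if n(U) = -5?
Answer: √3821438 ≈ 1954.8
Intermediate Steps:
D(V, H) = 43*H + V*(12 + 6*H) (D(V, H) = (6*H + 12)*V + 43*H = (12 + 6*H)*V + 43*H = V*(12 + 6*H) + 43*H = 43*H + V*(12 + 6*H))
√(-1*(-3969091) - 433*D(0*n(1) + 3, 5)) = √(-1*(-3969091) - 433*(12*(0*(-5) + 3) + 43*5 + 6*5*(0*(-5) + 3))) = √(3969091 - 433*(12*(0 + 3) + 215 + 6*5*(0 + 3))) = √(3969091 - 433*(12*3 + 215 + 6*5*3)) = √(3969091 - 433*(36 + 215 + 90)) = √(3969091 - 433*341) = √(3969091 - 147653) = √3821438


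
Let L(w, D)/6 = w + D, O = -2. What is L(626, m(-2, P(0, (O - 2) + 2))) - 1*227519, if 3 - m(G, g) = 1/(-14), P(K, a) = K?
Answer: -1566212/7 ≈ -2.2374e+5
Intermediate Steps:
m(G, g) = 43/14 (m(G, g) = 3 - 1/(-14) = 3 - 1*(-1/14) = 3 + 1/14 = 43/14)
L(w, D) = 6*D + 6*w (L(w, D) = 6*(w + D) = 6*(D + w) = 6*D + 6*w)
L(626, m(-2, P(0, (O - 2) + 2))) - 1*227519 = (6*(43/14) + 6*626) - 1*227519 = (129/7 + 3756) - 227519 = 26421/7 - 227519 = -1566212/7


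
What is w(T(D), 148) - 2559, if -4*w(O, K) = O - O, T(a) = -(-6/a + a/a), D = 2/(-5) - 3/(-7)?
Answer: -2559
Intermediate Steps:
D = 1/35 (D = 2*(-⅕) - 3*(-⅐) = -⅖ + 3/7 = 1/35 ≈ 0.028571)
T(a) = -1 + 6/a (T(a) = -(-6/a + 1) = -(1 - 6/a) = -1 + 6/a)
w(O, K) = 0 (w(O, K) = -(O - O)/4 = -¼*0 = 0)
w(T(D), 148) - 2559 = 0 - 2559 = -2559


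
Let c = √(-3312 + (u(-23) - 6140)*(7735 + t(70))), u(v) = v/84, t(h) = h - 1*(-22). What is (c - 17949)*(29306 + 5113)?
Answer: -617786631 + 4917*I*√9420394081/2 ≈ -6.1779e+8 + 2.3862e+8*I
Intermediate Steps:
t(h) = 22 + h (t(h) = h + 22 = 22 + h)
u(v) = v/84 (u(v) = v*(1/84) = v/84)
c = I*√9420394081/14 (c = √(-3312 + ((1/84)*(-23) - 6140)*(7735 + (22 + 70))) = √(-3312 + (-23/84 - 6140)*(7735 + 92)) = √(-3312 - 515783/84*7827) = √(-3312 - 1345677847/28) = √(-1345770583/28) = I*√9420394081/14 ≈ 6932.8*I)
(c - 17949)*(29306 + 5113) = (I*√9420394081/14 - 17949)*(29306 + 5113) = (-17949 + I*√9420394081/14)*34419 = -617786631 + 4917*I*√9420394081/2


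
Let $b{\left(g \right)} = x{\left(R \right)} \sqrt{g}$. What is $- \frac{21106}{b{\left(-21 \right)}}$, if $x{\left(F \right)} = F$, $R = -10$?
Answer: $- \frac{10553 i \sqrt{21}}{105} \approx - 460.57 i$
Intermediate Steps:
$b{\left(g \right)} = - 10 \sqrt{g}$
$- \frac{21106}{b{\left(-21 \right)}} = - \frac{21106}{\left(-10\right) \sqrt{-21}} = - \frac{21106}{\left(-10\right) i \sqrt{21}} = - 21106 \frac{i \sqrt{21}}{210} = - \frac{10553 i \sqrt{21}}{105}$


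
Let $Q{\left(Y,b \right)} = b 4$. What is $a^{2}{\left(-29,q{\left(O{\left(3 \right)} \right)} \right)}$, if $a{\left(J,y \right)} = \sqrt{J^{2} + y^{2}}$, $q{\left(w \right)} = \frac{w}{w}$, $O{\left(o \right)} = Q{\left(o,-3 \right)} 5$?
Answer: $842$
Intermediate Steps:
$Q{\left(Y,b \right)} = 4 b$
$O{\left(o \right)} = -60$ ($O{\left(o \right)} = 4 \left(-3\right) 5 = \left(-12\right) 5 = -60$)
$q{\left(w \right)} = 1$
$a^{2}{\left(-29,q{\left(O{\left(3 \right)} \right)} \right)} = \left(\sqrt{\left(-29\right)^{2} + 1^{2}}\right)^{2} = \left(\sqrt{841 + 1}\right)^{2} = \left(\sqrt{842}\right)^{2} = 842$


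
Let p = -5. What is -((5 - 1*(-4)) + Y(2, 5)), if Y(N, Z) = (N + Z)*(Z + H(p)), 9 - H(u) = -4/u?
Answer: -507/5 ≈ -101.40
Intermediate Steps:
H(u) = 9 + 4/u (H(u) = 9 - (-4)/u = 9 + 4/u)
Y(N, Z) = (41/5 + Z)*(N + Z) (Y(N, Z) = (N + Z)*(Z + (9 + 4/(-5))) = (N + Z)*(Z + (9 + 4*(-1/5))) = (N + Z)*(Z + (9 - 4/5)) = (N + Z)*(Z + 41/5) = (N + Z)*(41/5 + Z) = (41/5 + Z)*(N + Z))
-((5 - 1*(-4)) + Y(2, 5)) = -((5 - 1*(-4)) + (5**2 + (41/5)*2 + (41/5)*5 + 2*5)) = -((5 + 4) + (25 + 82/5 + 41 + 10)) = -(9 + 462/5) = -1*507/5 = -507/5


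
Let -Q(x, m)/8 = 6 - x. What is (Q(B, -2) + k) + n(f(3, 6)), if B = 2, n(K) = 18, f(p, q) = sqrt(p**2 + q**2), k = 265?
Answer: 251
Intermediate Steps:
Q(x, m) = -48 + 8*x (Q(x, m) = -8*(6 - x) = -48 + 8*x)
(Q(B, -2) + k) + n(f(3, 6)) = ((-48 + 8*2) + 265) + 18 = ((-48 + 16) + 265) + 18 = (-32 + 265) + 18 = 233 + 18 = 251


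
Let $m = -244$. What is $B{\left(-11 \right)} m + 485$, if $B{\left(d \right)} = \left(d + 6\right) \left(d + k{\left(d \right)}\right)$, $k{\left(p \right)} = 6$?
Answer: $-5615$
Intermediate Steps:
$B{\left(d \right)} = \left(6 + d\right)^{2}$ ($B{\left(d \right)} = \left(d + 6\right) \left(d + 6\right) = \left(6 + d\right) \left(6 + d\right) = \left(6 + d\right)^{2}$)
$B{\left(-11 \right)} m + 485 = \left(36 + \left(-11\right)^{2} + 12 \left(-11\right)\right) \left(-244\right) + 485 = \left(36 + 121 - 132\right) \left(-244\right) + 485 = 25 \left(-244\right) + 485 = -6100 + 485 = -5615$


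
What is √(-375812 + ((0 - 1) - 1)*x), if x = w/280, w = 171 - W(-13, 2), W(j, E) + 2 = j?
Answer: I*√1841485310/70 ≈ 613.04*I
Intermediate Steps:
W(j, E) = -2 + j
w = 186 (w = 171 - (-2 - 13) = 171 - 1*(-15) = 171 + 15 = 186)
x = 93/140 (x = 186/280 = 186*(1/280) = 93/140 ≈ 0.66429)
√(-375812 + ((0 - 1) - 1)*x) = √(-375812 + ((0 - 1) - 1)*(93/140)) = √(-375812 + (-1 - 1)*(93/140)) = √(-375812 - 2*93/140) = √(-375812 - 93/70) = √(-26306933/70) = I*√1841485310/70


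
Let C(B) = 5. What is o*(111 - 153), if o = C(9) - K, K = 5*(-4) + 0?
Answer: -1050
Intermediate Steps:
K = -20 (K = -20 + 0 = -20)
o = 25 (o = 5 - 1*(-20) = 5 + 20 = 25)
o*(111 - 153) = 25*(111 - 153) = 25*(-42) = -1050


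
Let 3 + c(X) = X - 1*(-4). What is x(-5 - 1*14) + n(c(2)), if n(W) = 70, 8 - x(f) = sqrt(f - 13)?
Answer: 78 - 4*I*sqrt(2) ≈ 78.0 - 5.6569*I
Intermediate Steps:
x(f) = 8 - sqrt(-13 + f) (x(f) = 8 - sqrt(f - 13) = 8 - sqrt(-13 + f))
c(X) = 1 + X (c(X) = -3 + (X - 1*(-4)) = -3 + (X + 4) = -3 + (4 + X) = 1 + X)
x(-5 - 1*14) + n(c(2)) = (8 - sqrt(-13 + (-5 - 1*14))) + 70 = (8 - sqrt(-13 + (-5 - 14))) + 70 = (8 - sqrt(-13 - 19)) + 70 = (8 - sqrt(-32)) + 70 = (8 - 4*I*sqrt(2)) + 70 = 78 - 4*I*sqrt(2)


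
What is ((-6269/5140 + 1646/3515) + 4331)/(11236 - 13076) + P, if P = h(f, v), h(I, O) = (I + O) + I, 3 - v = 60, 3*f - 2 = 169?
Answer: 363328482599/6648692800 ≈ 54.647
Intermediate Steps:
f = 57 (f = ⅔ + (⅓)*169 = ⅔ + 169/3 = 57)
v = -57 (v = 3 - 1*60 = 3 - 60 = -57)
h(I, O) = O + 2*I
P = 57 (P = -57 + 2*57 = -57 + 114 = 57)
((-6269/5140 + 1646/3515) + 4331)/(11236 - 13076) + P = ((-6269/5140 + 1646/3515) + 4331)/(11236 - 13076) + 57 = ((-6269*1/5140 + 1646*(1/3515)) + 4331)/(-1840) + 57 = ((-6269/5140 + 1646/3515) + 4331)*(-1/1840) + 57 = (-2715019/3613420 + 4331)*(-1/1840) + 57 = (15647007001/3613420)*(-1/1840) + 57 = -15647007001/6648692800 + 57 = 363328482599/6648692800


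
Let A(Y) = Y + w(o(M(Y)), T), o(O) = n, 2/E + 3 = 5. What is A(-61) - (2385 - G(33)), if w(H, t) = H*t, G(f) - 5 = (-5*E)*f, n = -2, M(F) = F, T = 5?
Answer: -2616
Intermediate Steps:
E = 1 (E = 2/(-3 + 5) = 2/2 = 2*(1/2) = 1)
o(O) = -2
G(f) = 5 - 5*f (G(f) = 5 + (-5*1)*f = 5 - 5*f)
A(Y) = -10 + Y (A(Y) = Y - 2*5 = Y - 10 = -10 + Y)
A(-61) - (2385 - G(33)) = (-10 - 61) - (2385 - (5 - 5*33)) = -71 - (2385 - (5 - 165)) = -71 - (2385 - 1*(-160)) = -71 - (2385 + 160) = -71 - 1*2545 = -71 - 2545 = -2616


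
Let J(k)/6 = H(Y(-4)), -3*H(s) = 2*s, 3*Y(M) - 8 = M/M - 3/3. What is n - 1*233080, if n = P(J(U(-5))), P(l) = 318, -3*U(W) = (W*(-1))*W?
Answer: -232762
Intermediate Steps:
Y(M) = 8/3 (Y(M) = 8/3 + (M/M - 3/3)/3 = 8/3 + (1 - 3*⅓)/3 = 8/3 + (1 - 1)/3 = 8/3 + (⅓)*0 = 8/3 + 0 = 8/3)
H(s) = -2*s/3
U(W) = W²/3 (U(W) = -W*(-1)*W/3 = -(-W)*W/3 = -(-1)*W²/3 = W²/3)
J(k) = -32/3 (J(k) = 6*(-⅔*8/3) = 6*(-16/9) = -32/3)
n = 318
n - 1*233080 = 318 - 1*233080 = 318 - 233080 = -232762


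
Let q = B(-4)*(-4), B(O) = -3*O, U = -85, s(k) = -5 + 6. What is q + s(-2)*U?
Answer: -133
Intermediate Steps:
s(k) = 1
q = -48 (q = -3*(-4)*(-4) = 12*(-4) = -48)
q + s(-2)*U = -48 + 1*(-85) = -48 - 85 = -133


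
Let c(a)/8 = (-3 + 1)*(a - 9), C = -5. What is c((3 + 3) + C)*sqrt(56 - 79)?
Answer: 128*I*sqrt(23) ≈ 613.87*I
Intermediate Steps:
c(a) = 144 - 16*a (c(a) = 8*((-3 + 1)*(a - 9)) = 8*(-2*(-9 + a)) = 8*(18 - 2*a) = 144 - 16*a)
c((3 + 3) + C)*sqrt(56 - 79) = (144 - 16*((3 + 3) - 5))*sqrt(56 - 79) = (144 - 16*(6 - 5))*sqrt(-23) = (144 - 16*1)*(I*sqrt(23)) = (144 - 16)*(I*sqrt(23)) = 128*(I*sqrt(23)) = 128*I*sqrt(23)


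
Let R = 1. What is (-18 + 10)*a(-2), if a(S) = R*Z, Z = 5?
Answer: -40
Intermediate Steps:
a(S) = 5 (a(S) = 1*5 = 5)
(-18 + 10)*a(-2) = (-18 + 10)*5 = -8*5 = -40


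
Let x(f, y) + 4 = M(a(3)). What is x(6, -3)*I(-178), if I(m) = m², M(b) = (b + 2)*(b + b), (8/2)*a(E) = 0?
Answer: -126736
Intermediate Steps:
a(E) = 0 (a(E) = (¼)*0 = 0)
M(b) = 2*b*(2 + b) (M(b) = (2 + b)*(2*b) = 2*b*(2 + b))
x(f, y) = -4 (x(f, y) = -4 + 2*0*(2 + 0) = -4 + 2*0*2 = -4 + 0 = -4)
x(6, -3)*I(-178) = -4*(-178)² = -4*31684 = -126736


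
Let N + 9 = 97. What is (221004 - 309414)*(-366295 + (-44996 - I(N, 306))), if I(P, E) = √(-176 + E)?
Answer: 36362237310 + 88410*√130 ≈ 3.6363e+10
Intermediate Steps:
N = 88 (N = -9 + 97 = 88)
(221004 - 309414)*(-366295 + (-44996 - I(N, 306))) = (221004 - 309414)*(-366295 + (-44996 - √(-176 + 306))) = -88410*(-366295 + (-44996 - √130)) = -88410*(-411291 - √130) = 36362237310 + 88410*√130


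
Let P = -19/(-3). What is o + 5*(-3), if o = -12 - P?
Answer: -100/3 ≈ -33.333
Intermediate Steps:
P = 19/3 (P = -19*(-⅓) = 19/3 ≈ 6.3333)
o = -55/3 (o = -12 - 1*19/3 = -12 - 19/3 = -55/3 ≈ -18.333)
o + 5*(-3) = -55/3 + 5*(-3) = -55/3 - 15 = -100/3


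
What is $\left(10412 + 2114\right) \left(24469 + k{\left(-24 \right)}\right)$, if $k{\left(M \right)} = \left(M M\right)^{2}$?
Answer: $4462324870$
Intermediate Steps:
$k{\left(M \right)} = M^{4}$ ($k{\left(M \right)} = \left(M^{2}\right)^{2} = M^{4}$)
$\left(10412 + 2114\right) \left(24469 + k{\left(-24 \right)}\right) = \left(10412 + 2114\right) \left(24469 + \left(-24\right)^{4}\right) = 12526 \left(24469 + 331776\right) = 12526 \cdot 356245 = 4462324870$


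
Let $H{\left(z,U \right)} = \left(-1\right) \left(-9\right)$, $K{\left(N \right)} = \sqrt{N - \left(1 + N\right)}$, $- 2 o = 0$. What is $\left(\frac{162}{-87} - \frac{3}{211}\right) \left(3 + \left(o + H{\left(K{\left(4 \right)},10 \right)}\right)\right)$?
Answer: $- \frac{137772}{6119} \approx -22.515$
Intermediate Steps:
$o = 0$ ($o = \left(- \frac{1}{2}\right) 0 = 0$)
$K{\left(N \right)} = i$ ($K{\left(N \right)} = \sqrt{-1} = i$)
$H{\left(z,U \right)} = 9$
$\left(\frac{162}{-87} - \frac{3}{211}\right) \left(3 + \left(o + H{\left(K{\left(4 \right)},10 \right)}\right)\right) = \left(\frac{162}{-87} - \frac{3}{211}\right) \left(3 + \left(0 + 9\right)\right) = \left(162 \left(- \frac{1}{87}\right) - \frac{3}{211}\right) \left(3 + 9\right) = \left(- \frac{54}{29} - \frac{3}{211}\right) 12 = \left(- \frac{11481}{6119}\right) 12 = - \frac{137772}{6119}$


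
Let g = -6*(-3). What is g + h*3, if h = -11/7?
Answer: 93/7 ≈ 13.286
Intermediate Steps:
g = 18
h = -11/7 (h = -11*⅐ = -11/7 ≈ -1.5714)
g + h*3 = 18 - 11/7*3 = 18 - 33/7 = 93/7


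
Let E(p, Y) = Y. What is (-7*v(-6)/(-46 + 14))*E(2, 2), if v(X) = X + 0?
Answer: -21/8 ≈ -2.6250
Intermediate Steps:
v(X) = X
(-7*v(-6)/(-46 + 14))*E(2, 2) = -(-42)/(-46 + 14)*2 = -(-42)/(-32)*2 = -(-42)*(-1)/32*2 = -7*3/16*2 = -21/16*2 = -21/8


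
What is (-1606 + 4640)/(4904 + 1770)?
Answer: 1517/3337 ≈ 0.45460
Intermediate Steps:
(-1606 + 4640)/(4904 + 1770) = 3034/6674 = 3034*(1/6674) = 1517/3337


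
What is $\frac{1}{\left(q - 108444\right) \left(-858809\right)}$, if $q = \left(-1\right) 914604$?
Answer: $\frac{1}{878602829832} \approx 1.1382 \cdot 10^{-12}$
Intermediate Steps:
$q = -914604$
$\frac{1}{\left(q - 108444\right) \left(-858809\right)} = \frac{1}{\left(-914604 - 108444\right) \left(-858809\right)} = \frac{1}{-1023048} \left(- \frac{1}{858809}\right) = \left(- \frac{1}{1023048}\right) \left(- \frac{1}{858809}\right) = \frac{1}{878602829832}$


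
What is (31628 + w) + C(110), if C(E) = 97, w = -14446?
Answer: 17279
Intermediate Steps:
(31628 + w) + C(110) = (31628 - 14446) + 97 = 17182 + 97 = 17279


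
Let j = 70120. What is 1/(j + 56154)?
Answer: 1/126274 ≈ 7.9193e-6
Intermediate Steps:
1/(j + 56154) = 1/(70120 + 56154) = 1/126274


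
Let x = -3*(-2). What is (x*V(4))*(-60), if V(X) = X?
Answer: -1440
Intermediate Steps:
x = 6
(x*V(4))*(-60) = (6*4)*(-60) = 24*(-60) = -1440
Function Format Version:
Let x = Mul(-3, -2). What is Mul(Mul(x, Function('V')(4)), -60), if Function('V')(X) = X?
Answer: -1440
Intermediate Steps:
x = 6
Mul(Mul(x, Function('V')(4)), -60) = Mul(Mul(6, 4), -60) = Mul(24, -60) = -1440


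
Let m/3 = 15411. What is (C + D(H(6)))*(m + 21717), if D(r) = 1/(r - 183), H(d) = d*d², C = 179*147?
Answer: 19667674500/11 ≈ 1.7880e+9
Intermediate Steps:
C = 26313
H(d) = d³
D(r) = 1/(-183 + r)
m = 46233 (m = 3*15411 = 46233)
(C + D(H(6)))*(m + 21717) = (26313 + 1/(-183 + 6³))*(46233 + 21717) = (26313 + 1/(-183 + 216))*67950 = (26313 + 1/33)*67950 = (868330/33)*67950 = 19667674500/11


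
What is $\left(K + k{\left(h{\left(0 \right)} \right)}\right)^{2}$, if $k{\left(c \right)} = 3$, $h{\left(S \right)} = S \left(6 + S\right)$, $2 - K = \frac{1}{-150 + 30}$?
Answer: $\frac{361201}{14400} \approx 25.083$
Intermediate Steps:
$K = \frac{241}{120}$ ($K = 2 - \frac{1}{-150 + 30} = 2 - \frac{1}{-120} = 2 - - \frac{1}{120} = 2 + \frac{1}{120} = \frac{241}{120} \approx 2.0083$)
$\left(K + k{\left(h{\left(0 \right)} \right)}\right)^{2} = \left(\frac{241}{120} + 3\right)^{2} = \left(\frac{601}{120}\right)^{2} = \frac{361201}{14400}$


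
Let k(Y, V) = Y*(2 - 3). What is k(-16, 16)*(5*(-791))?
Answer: -63280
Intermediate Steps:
k(Y, V) = -Y (k(Y, V) = Y*(-1) = -Y)
k(-16, 16)*(5*(-791)) = (-1*(-16))*(5*(-791)) = 16*(-3955) = -63280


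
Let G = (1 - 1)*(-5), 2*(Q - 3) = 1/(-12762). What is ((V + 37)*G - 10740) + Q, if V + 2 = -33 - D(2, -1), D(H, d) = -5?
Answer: -274051189/25524 ≈ -10737.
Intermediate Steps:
Q = 76571/25524 (Q = 3 + (½)/(-12762) = 3 + (½)*(-1/12762) = 3 - 1/25524 = 76571/25524 ≈ 3.0000)
G = 0 (G = 0*(-5) = 0)
V = -30 (V = -2 + (-33 - 1*(-5)) = -2 + (-33 + 5) = -2 - 28 = -30)
((V + 37)*G - 10740) + Q = ((-30 + 37)*0 - 10740) + 76571/25524 = (7*0 - 10740) + 76571/25524 = (0 - 10740) + 76571/25524 = -10740 + 76571/25524 = -274051189/25524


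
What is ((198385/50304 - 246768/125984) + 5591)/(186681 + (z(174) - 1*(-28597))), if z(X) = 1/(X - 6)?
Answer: 7753711347319/298445913658160 ≈ 0.025980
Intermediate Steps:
z(X) = 1/(-6 + X)
((198385/50304 - 246768/125984) + 5591)/(186681 + (z(174) - 1*(-28597))) = ((198385/50304 - 246768/125984) + 5591)/(186681 + (1/(-6 + 174) - 1*(-28597))) = ((198385*(1/50304) - 246768*1/125984) + 5591)/(186681 + (1/168 + 28597)) = ((198385/50304 - 15423/7874) + 5591)/(186681 + (1/168 + 28597)) = (393122449/198046848 + 5591)/(186681 + 4804297/168) = 1107673049617/(198046848*(36166705/168)) = (1107673049617/198046848)*(168/36166705) = 7753711347319/298445913658160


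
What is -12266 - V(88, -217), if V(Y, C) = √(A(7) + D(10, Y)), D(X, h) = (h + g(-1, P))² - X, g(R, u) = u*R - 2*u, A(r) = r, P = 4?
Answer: -12266 - √5773 ≈ -12342.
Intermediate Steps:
g(R, u) = -2*u + R*u (g(R, u) = R*u - 2*u = -2*u + R*u)
D(X, h) = (-12 + h)² - X (D(X, h) = (h + 4*(-2 - 1))² - X = (h + 4*(-3))² - X = (h - 12)² - X = (-12 + h)² - X)
V(Y, C) = √(-3 + (-12 + Y)²) (V(Y, C) = √(7 + ((-12 + Y)² - 1*10)) = √(7 + ((-12 + Y)² - 10)) = √(7 + (-10 + (-12 + Y)²)) = √(-3 + (-12 + Y)²))
-12266 - V(88, -217) = -12266 - √(-3 + (-12 + 88)²) = -12266 - √(-3 + 76²) = -12266 - √(-3 + 5776) = -12266 - √5773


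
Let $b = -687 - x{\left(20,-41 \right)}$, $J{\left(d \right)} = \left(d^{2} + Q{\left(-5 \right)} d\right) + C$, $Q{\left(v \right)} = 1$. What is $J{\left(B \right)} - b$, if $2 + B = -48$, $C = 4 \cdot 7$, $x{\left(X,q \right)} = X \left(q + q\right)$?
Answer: $1525$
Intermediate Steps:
$x{\left(X,q \right)} = 2 X q$ ($x{\left(X,q \right)} = X 2 q = 2 X q$)
$C = 28$
$B = -50$ ($B = -2 - 48 = -50$)
$J{\left(d \right)} = 28 + d + d^{2}$ ($J{\left(d \right)} = \left(d^{2} + 1 d\right) + 28 = \left(d^{2} + d\right) + 28 = \left(d + d^{2}\right) + 28 = 28 + d + d^{2}$)
$b = 953$ ($b = -687 - 2 \cdot 20 \left(-41\right) = -687 - -1640 = -687 + 1640 = 953$)
$J{\left(B \right)} - b = \left(28 - 50 + \left(-50\right)^{2}\right) - 953 = \left(28 - 50 + 2500\right) - 953 = 2478 - 953 = 1525$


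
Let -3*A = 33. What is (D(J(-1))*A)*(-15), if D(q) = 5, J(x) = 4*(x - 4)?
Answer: 825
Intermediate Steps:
A = -11 (A = -⅓*33 = -11)
J(x) = -16 + 4*x (J(x) = 4*(-4 + x) = -16 + 4*x)
(D(J(-1))*A)*(-15) = (5*(-11))*(-15) = -55*(-15) = 825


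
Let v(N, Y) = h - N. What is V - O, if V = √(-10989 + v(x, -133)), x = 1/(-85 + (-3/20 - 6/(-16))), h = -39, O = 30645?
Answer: -30645 + 2*I*√31702381007/3391 ≈ -30645.0 + 105.01*I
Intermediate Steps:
x = -40/3391 (x = 1/(-85 + (-3*1/20 - 6*(-1/16))) = 1/(-85 + (-3/20 + 3/8)) = 1/(-85 + 9/40) = 1/(-3391/40) = -40/3391 ≈ -0.011796)
v(N, Y) = -39 - N
V = 2*I*√31702381007/3391 (V = √(-10989 + (-39 - 1*(-40/3391))) = √(-10989 + (-39 + 40/3391)) = √(-10989 - 132209/3391) = √(-37395908/3391) = 2*I*√31702381007/3391 ≈ 105.01*I)
V - O = 2*I*√31702381007/3391 - 1*30645 = 2*I*√31702381007/3391 - 30645 = -30645 + 2*I*√31702381007/3391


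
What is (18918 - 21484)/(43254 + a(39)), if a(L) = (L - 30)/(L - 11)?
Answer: -71848/1211121 ≈ -0.059324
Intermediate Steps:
a(L) = (-30 + L)/(-11 + L)
(18918 - 21484)/(43254 + a(39)) = (18918 - 21484)/(43254 + (-30 + 39)/(-11 + 39)) = -2566/(43254 + 9/28) = -2566/1211121/28 = -2566*28/1211121 = -71848/1211121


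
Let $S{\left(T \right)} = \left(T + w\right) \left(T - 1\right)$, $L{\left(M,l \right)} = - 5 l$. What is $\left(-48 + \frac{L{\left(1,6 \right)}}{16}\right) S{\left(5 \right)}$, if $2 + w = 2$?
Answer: $- \frac{1995}{2} \approx -997.5$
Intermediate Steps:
$w = 0$ ($w = -2 + 2 = 0$)
$S{\left(T \right)} = T \left(-1 + T\right)$ ($S{\left(T \right)} = \left(T + 0\right) \left(T - 1\right) = T \left(-1 + T\right)$)
$\left(-48 + \frac{L{\left(1,6 \right)}}{16}\right) S{\left(5 \right)} = \left(-48 + \frac{\left(-5\right) 6}{16}\right) 5 \left(-1 + 5\right) = \left(-48 - \frac{15}{8}\right) 5 \cdot 4 = \left(-48 - \frac{15}{8}\right) 20 = \left(- \frac{399}{8}\right) 20 = - \frac{1995}{2}$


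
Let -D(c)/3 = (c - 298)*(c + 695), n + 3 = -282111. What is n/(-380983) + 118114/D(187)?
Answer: 63929000273/55948496499 ≈ 1.1426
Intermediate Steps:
n = -282114 (n = -3 - 282111 = -282114)
D(c) = -3*(-298 + c)*(695 + c) (D(c) = -3*(c - 298)*(c + 695) = -3*(-298 + c)*(695 + c))
n/(-380983) + 118114/D(187) = -282114/(-380983) + 118114/(621330 - 1191*187 - 3*187²) = -282114*(-1/380983) + 118114/(621330 - 222717 - 3*34969) = 282114/380983 + 118114/(621330 - 222717 - 104907) = 282114/380983 + 118114/293706 = 282114/380983 + 118114*(1/293706) = 282114/380983 + 59057/146853 = 63929000273/55948496499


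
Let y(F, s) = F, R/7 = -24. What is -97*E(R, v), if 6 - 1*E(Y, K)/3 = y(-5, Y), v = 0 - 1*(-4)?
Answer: -3201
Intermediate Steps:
R = -168 (R = 7*(-24) = -168)
v = 4 (v = 0 + 4 = 4)
E(Y, K) = 33 (E(Y, K) = 18 - 3*(-5) = 18 + 15 = 33)
-97*E(R, v) = -97*33 = -3201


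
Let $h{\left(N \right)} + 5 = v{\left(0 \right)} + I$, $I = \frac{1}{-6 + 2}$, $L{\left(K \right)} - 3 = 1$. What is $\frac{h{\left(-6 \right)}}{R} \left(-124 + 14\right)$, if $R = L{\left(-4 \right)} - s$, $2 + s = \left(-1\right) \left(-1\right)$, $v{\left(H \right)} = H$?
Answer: $\frac{231}{2} \approx 115.5$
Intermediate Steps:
$L{\left(K \right)} = 4$ ($L{\left(K \right)} = 3 + 1 = 4$)
$I = - \frac{1}{4}$ ($I = \frac{1}{-4} = - \frac{1}{4} \approx -0.25$)
$s = -1$ ($s = -2 - -1 = -2 + 1 = -1$)
$h{\left(N \right)} = - \frac{21}{4}$ ($h{\left(N \right)} = -5 + \left(0 - \frac{1}{4}\right) = -5 - \frac{1}{4} = - \frac{21}{4}$)
$R = 5$ ($R = 4 - -1 = 4 + 1 = 5$)
$\frac{h{\left(-6 \right)}}{R} \left(-124 + 14\right) = - \frac{21}{4 \cdot 5} \left(-124 + 14\right) = \left(- \frac{21}{4}\right) \frac{1}{5} \left(-110\right) = \left(- \frac{21}{20}\right) \left(-110\right) = \frac{231}{2}$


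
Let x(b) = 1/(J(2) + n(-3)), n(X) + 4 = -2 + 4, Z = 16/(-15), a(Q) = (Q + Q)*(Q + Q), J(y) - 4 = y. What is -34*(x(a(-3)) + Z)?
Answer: 833/30 ≈ 27.767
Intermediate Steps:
J(y) = 4 + y
a(Q) = 4*Q² (a(Q) = (2*Q)*(2*Q) = 4*Q²)
Z = -16/15 (Z = 16*(-1/15) = -16/15 ≈ -1.0667)
n(X) = -2 (n(X) = -4 + (-2 + 4) = -4 + 2 = -2)
x(b) = ¼ (x(b) = 1/((4 + 2) - 2) = 1/(6 - 2) = 1/4 = ¼)
-34*(x(a(-3)) + Z) = -34*(¼ - 16/15) = -34*(-49/60) = 833/30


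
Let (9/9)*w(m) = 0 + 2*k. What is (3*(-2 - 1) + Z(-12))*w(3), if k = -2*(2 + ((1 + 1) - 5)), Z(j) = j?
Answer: -84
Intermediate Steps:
k = 2 (k = -2*(2 + (2 - 5)) = -2*(2 - 3) = -2*(-1) = 2)
w(m) = 4 (w(m) = 0 + 2*2 = 0 + 4 = 4)
(3*(-2 - 1) + Z(-12))*w(3) = (3*(-2 - 1) - 12)*4 = (3*(-3) - 12)*4 = (-9 - 12)*4 = -21*4 = -84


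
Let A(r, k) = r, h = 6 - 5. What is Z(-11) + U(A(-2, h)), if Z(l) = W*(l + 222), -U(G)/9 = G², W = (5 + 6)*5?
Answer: 11569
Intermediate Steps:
h = 1
W = 55 (W = 11*5 = 55)
U(G) = -9*G²
Z(l) = 12210 + 55*l (Z(l) = 55*(l + 222) = 55*(222 + l) = 12210 + 55*l)
Z(-11) + U(A(-2, h)) = (12210 + 55*(-11)) - 9*(-2)² = (12210 - 605) - 9*4 = 11605 - 36 = 11569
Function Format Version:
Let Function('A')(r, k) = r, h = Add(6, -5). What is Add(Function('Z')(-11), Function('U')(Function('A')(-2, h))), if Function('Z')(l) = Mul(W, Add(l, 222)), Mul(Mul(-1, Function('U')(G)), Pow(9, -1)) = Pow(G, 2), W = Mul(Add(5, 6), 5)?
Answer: 11569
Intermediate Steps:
h = 1
W = 55 (W = Mul(11, 5) = 55)
Function('U')(G) = Mul(-9, Pow(G, 2))
Function('Z')(l) = Add(12210, Mul(55, l)) (Function('Z')(l) = Mul(55, Add(l, 222)) = Mul(55, Add(222, l)) = Add(12210, Mul(55, l)))
Add(Function('Z')(-11), Function('U')(Function('A')(-2, h))) = Add(Add(12210, Mul(55, -11)), Mul(-9, Pow(-2, 2))) = Add(Add(12210, -605), Mul(-9, 4)) = Add(11605, -36) = 11569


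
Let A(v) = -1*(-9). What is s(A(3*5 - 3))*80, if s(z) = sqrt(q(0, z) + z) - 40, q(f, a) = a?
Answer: -3200 + 240*sqrt(2) ≈ -2860.6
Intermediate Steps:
A(v) = 9
s(z) = -40 + sqrt(2)*sqrt(z) (s(z) = sqrt(z + z) - 40 = sqrt(2*z) - 40 = sqrt(2)*sqrt(z) - 40 = -40 + sqrt(2)*sqrt(z))
s(A(3*5 - 3))*80 = (-40 + sqrt(2)*sqrt(9))*80 = (-40 + sqrt(2)*3)*80 = (-40 + 3*sqrt(2))*80 = -3200 + 240*sqrt(2)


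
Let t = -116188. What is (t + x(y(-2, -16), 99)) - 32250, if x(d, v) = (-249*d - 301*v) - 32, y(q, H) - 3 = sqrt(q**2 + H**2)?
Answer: -179016 - 498*sqrt(65) ≈ -1.8303e+5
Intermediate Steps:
y(q, H) = 3 + sqrt(H**2 + q**2) (y(q, H) = 3 + sqrt(q**2 + H**2) = 3 + sqrt(H**2 + q**2))
x(d, v) = -32 - 301*v - 249*d (x(d, v) = (-301*v - 249*d) - 32 = -32 - 301*v - 249*d)
(t + x(y(-2, -16), 99)) - 32250 = (-116188 + (-32 - 301*99 - 249*(3 + sqrt((-16)**2 + (-2)**2)))) - 32250 = (-116188 + (-32 - 29799 - 249*(3 + sqrt(256 + 4)))) - 32250 = (-116188 + (-32 - 29799 - 249*(3 + sqrt(260)))) - 32250 = (-116188 + (-32 - 29799 - 249*(3 + 2*sqrt(65)))) - 32250 = (-116188 + (-32 - 29799 + (-747 - 498*sqrt(65)))) - 32250 = (-116188 + (-30578 - 498*sqrt(65))) - 32250 = (-146766 - 498*sqrt(65)) - 32250 = -179016 - 498*sqrt(65)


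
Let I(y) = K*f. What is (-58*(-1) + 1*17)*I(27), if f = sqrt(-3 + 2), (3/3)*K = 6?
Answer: 450*I ≈ 450.0*I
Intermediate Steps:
K = 6
f = I (f = sqrt(-1) = I ≈ 1.0*I)
I(y) = 6*I
(-58*(-1) + 1*17)*I(27) = (-58*(-1) + 1*17)*(6*I) = (58 + 17)*(6*I) = 75*(6*I) = 450*I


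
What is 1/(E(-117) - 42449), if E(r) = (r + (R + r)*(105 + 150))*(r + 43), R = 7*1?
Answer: 1/2041909 ≈ 4.8974e-7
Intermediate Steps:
R = 7
E(r) = (43 + r)*(1785 + 256*r) (E(r) = (r + (7 + r)*(105 + 150))*(r + 43) = (r + (7 + r)*255)*(43 + r) = (r + (1785 + 255*r))*(43 + r) = (1785 + 256*r)*(43 + r) = (43 + r)*(1785 + 256*r))
1/(E(-117) - 42449) = 1/((76755 + 256*(-117)**2 + 12793*(-117)) - 42449) = 1/((76755 + 256*13689 - 1496781) - 42449) = 1/((76755 + 3504384 - 1496781) - 42449) = 1/(2084358 - 42449) = 1/2041909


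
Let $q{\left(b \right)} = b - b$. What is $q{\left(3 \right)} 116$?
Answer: $0$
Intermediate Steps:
$q{\left(b \right)} = 0$
$q{\left(3 \right)} 116 = 0 \cdot 116 = 0$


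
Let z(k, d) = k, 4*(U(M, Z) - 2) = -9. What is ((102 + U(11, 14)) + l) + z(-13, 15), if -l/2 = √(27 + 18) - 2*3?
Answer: 403/4 - 6*√5 ≈ 87.334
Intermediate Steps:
U(M, Z) = -¼ (U(M, Z) = 2 + (¼)*(-9) = 2 - 9/4 = -¼)
l = 12 - 6*√5 (l = -2*(√(27 + 18) - 2*3) = -2*(√45 - 1*6) = -2*(3*√5 - 6) = -2*(-6 + 3*√5) = 12 - 6*√5 ≈ -1.4164)
((102 + U(11, 14)) + l) + z(-13, 15) = ((102 - ¼) + (12 - 6*√5)) - 13 = (407/4 + (12 - 6*√5)) - 13 = (455/4 - 6*√5) - 13 = 403/4 - 6*√5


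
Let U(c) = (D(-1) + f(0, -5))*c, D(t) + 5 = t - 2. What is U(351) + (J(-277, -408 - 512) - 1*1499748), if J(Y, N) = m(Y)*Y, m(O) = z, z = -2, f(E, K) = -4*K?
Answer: -1494982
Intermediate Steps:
m(O) = -2
J(Y, N) = -2*Y
D(t) = -7 + t (D(t) = -5 + (t - 2) = -5 + (-2 + t) = -7 + t)
U(c) = 12*c (U(c) = ((-7 - 1) - 4*(-5))*c = (-8 + 20)*c = 12*c)
U(351) + (J(-277, -408 - 512) - 1*1499748) = 12*351 + (-2*(-277) - 1*1499748) = 4212 + (554 - 1499748) = 4212 - 1499194 = -1494982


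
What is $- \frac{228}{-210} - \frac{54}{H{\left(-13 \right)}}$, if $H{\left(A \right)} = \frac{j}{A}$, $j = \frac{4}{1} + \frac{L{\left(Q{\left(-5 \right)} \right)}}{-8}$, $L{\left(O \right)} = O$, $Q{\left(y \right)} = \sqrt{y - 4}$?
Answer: $\frac{6329174}{36155} + \frac{16848 i}{1033} \approx 175.06 + 16.31 i$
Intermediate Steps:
$Q{\left(y \right)} = \sqrt{-4 + y}$
$j = 4 - \frac{3 i}{8}$ ($j = \frac{4}{1} + \frac{\sqrt{-4 - 5}}{-8} = 4 \cdot 1 + \sqrt{-9} \left(- \frac{1}{8}\right) = 4 + 3 i \left(- \frac{1}{8}\right) = 4 - \frac{3 i}{8} \approx 4.0 - 0.375 i$)
$H{\left(A \right)} = \frac{4 - \frac{3 i}{8}}{A}$
$- \frac{228}{-210} - \frac{54}{H{\left(-13 \right)}} = - \frac{228}{-210} - \frac{54}{\frac{1}{8} \frac{1}{-13} \left(32 - 3 i\right)} = \left(-228\right) \left(- \frac{1}{210}\right) - \frac{54}{\frac{1}{8} \left(- \frac{1}{13}\right) \left(32 - 3 i\right)} = \frac{38}{35} - \frac{54}{- \frac{4}{13} + \frac{3 i}{104}} = \frac{38}{35} - 54 \frac{10816 \left(- \frac{4}{13} - \frac{3 i}{104}\right)}{1033} = \frac{38}{35} - \frac{584064 \left(- \frac{4}{13} - \frac{3 i}{104}\right)}{1033}$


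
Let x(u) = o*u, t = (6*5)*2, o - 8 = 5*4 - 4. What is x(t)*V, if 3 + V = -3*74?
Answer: -324000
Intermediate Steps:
o = 24 (o = 8 + (5*4 - 4) = 8 + (20 - 4) = 8 + 16 = 24)
V = -225 (V = -3 - 3*74 = -3 - 222 = -225)
t = 60 (t = 30*2 = 60)
x(u) = 24*u
x(t)*V = (24*60)*(-225) = 1440*(-225) = -324000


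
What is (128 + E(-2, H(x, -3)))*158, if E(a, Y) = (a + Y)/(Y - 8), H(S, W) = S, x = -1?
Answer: 60830/3 ≈ 20277.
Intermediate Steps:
E(a, Y) = (Y + a)/(-8 + Y)
(128 + E(-2, H(x, -3)))*158 = (128 + (-1 - 2)/(-8 - 1))*158 = (128 - 3/(-9))*158 = (128 - ⅑*(-3))*158 = (128 + ⅓)*158 = (385/3)*158 = 60830/3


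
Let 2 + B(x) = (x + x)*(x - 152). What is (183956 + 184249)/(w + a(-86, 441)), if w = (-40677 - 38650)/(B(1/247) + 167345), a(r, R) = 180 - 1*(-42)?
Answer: 3759135189938205/2261636927279 ≈ 1662.1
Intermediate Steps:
a(r, R) = 222 (a(r, R) = 180 + 42 = 222)
B(x) = -2 + 2*x*(-152 + x) (B(x) = -2 + (x + x)*(x - 152) = -2 + (2*x)*(-152 + x) = -2 + 2*x*(-152 + x))
w = -4839660943/10209354001 (w = (-40677 - 38650)/((-2 - 304/247 + 2*(1/247)**2) + 167345) = -79327/((-2 - 304*1/247 + 2*(1/247)**2) + 167345) = -79327/((-2 - 16/13 + 2*(1/61009)) + 167345) = -79327/((-2 - 16/13 + 2/61009) + 167345) = -79327/(-197104/61009 + 167345) = -79327/10209354001/61009 = -79327*61009/10209354001 = -4839660943/10209354001 ≈ -0.47404)
(183956 + 184249)/(w + a(-86, 441)) = (183956 + 184249)/(-4839660943/10209354001 + 222) = 368205/(2261636927279/10209354001) = 368205*(10209354001/2261636927279) = 3759135189938205/2261636927279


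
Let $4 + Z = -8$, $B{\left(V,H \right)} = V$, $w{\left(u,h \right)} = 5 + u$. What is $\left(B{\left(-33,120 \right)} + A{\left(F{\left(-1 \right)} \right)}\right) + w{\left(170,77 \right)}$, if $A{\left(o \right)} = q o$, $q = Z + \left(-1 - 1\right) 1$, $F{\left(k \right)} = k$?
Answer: $156$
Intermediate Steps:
$Z = -12$ ($Z = -4 - 8 = -12$)
$q = -14$ ($q = -12 + \left(-1 - 1\right) 1 = -12 - 2 = -14$)
$A{\left(o \right)} = - 14 o$
$\left(B{\left(-33,120 \right)} + A{\left(F{\left(-1 \right)} \right)}\right) + w{\left(170,77 \right)} = \left(-33 - -14\right) + \left(5 + 170\right) = \left(-33 + 14\right) + 175 = -19 + 175 = 156$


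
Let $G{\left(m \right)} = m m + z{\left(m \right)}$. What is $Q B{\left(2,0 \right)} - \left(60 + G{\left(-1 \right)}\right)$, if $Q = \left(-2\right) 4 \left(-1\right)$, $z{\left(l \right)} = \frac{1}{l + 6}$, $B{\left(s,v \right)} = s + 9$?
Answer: $\frac{134}{5} \approx 26.8$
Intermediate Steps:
$B{\left(s,v \right)} = 9 + s$
$z{\left(l \right)} = \frac{1}{6 + l}$
$G{\left(m \right)} = m^{2} + \frac{1}{6 + m}$ ($G{\left(m \right)} = m m + \frac{1}{6 + m} = m^{2} + \frac{1}{6 + m}$)
$Q = 8$ ($Q = \left(-8\right) \left(-1\right) = 8$)
$Q B{\left(2,0 \right)} - \left(60 + G{\left(-1 \right)}\right) = 8 \left(9 + 2\right) - \left(60 + \frac{1 + \left(-1\right)^{2} \left(6 - 1\right)}{6 - 1}\right) = 8 \cdot 11 - \left(60 + \frac{1 + 1 \cdot 5}{5}\right) = 88 - \left(60 + \frac{1 + 5}{5}\right) = 88 - \left(60 + \frac{1}{5} \cdot 6\right) = 88 - \frac{306}{5} = \frac{134}{5}$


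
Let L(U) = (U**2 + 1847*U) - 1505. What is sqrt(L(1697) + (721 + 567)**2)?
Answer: sqrt(7671607) ≈ 2769.8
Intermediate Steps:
L(U) = -1505 + U**2 + 1847*U
sqrt(L(1697) + (721 + 567)**2) = sqrt((-1505 + 1697**2 + 1847*1697) + (721 + 567)**2) = sqrt((-1505 + 2879809 + 3134359) + 1288**2) = sqrt(6012663 + 1658944) = sqrt(7671607)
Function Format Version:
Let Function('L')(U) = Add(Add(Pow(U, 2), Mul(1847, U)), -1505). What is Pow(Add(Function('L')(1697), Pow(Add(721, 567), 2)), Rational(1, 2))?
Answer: Pow(7671607, Rational(1, 2)) ≈ 2769.8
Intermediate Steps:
Function('L')(U) = Add(-1505, Pow(U, 2), Mul(1847, U))
Pow(Add(Function('L')(1697), Pow(Add(721, 567), 2)), Rational(1, 2)) = Pow(Add(Add(-1505, Pow(1697, 2), Mul(1847, 1697)), Pow(Add(721, 567), 2)), Rational(1, 2)) = Pow(Add(Add(-1505, 2879809, 3134359), Pow(1288, 2)), Rational(1, 2)) = Pow(Add(6012663, 1658944), Rational(1, 2)) = Pow(7671607, Rational(1, 2))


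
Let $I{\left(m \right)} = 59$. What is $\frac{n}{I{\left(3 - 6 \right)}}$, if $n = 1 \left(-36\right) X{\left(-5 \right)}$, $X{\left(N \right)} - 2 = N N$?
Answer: $- \frac{972}{59} \approx -16.475$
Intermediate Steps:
$X{\left(N \right)} = 2 + N^{2}$ ($X{\left(N \right)} = 2 + N N = 2 + N^{2}$)
$n = -972$ ($n = 1 \left(-36\right) \left(2 + \left(-5\right)^{2}\right) = - 36 \left(2 + 25\right) = \left(-36\right) 27 = -972$)
$\frac{n}{I{\left(3 - 6 \right)}} = - \frac{972}{59}$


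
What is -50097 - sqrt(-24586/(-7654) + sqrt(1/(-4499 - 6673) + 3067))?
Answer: -50097 - sqrt(29958642226044 + 11687451342*sqrt(1953077811))/3053946 ≈ -50105.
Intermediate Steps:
-50097 - sqrt(-24586/(-7654) + sqrt(1/(-4499 - 6673) + 3067)) = -50097 - sqrt(-24586*(-1/7654) + sqrt(1/(-11172) + 3067)) = -50097 - sqrt(12293/3827 + sqrt(-1/11172 + 3067)) = -50097 - sqrt(12293/3827 + sqrt(34264523/11172)) = -50097 - sqrt(12293/3827 + sqrt(1953077811)/798)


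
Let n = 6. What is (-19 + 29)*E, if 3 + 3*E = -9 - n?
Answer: -60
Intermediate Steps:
E = -6 (E = -1 + (-9 - 1*6)/3 = -1 + (-9 - 6)/3 = -1 + (⅓)*(-15) = -1 - 5 = -6)
(-19 + 29)*E = (-19 + 29)*(-6) = 10*(-6) = -60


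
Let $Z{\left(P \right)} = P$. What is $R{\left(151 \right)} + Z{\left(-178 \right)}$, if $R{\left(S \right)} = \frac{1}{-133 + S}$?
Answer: $- \frac{3203}{18} \approx -177.94$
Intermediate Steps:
$R{\left(151 \right)} + Z{\left(-178 \right)} = \frac{1}{-133 + 151} - 178 = \frac{1}{18} - 178 = - \frac{3203}{18}$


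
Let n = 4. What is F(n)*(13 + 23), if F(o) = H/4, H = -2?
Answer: -18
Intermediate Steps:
F(o) = -½ (F(o) = -2/4 = -2*¼ = -½)
F(n)*(13 + 23) = -(13 + 23)/2 = -½*36 = -18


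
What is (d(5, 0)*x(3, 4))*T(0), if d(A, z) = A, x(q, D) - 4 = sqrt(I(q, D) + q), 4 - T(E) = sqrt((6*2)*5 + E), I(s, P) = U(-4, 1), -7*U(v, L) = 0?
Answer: 10*(2 - sqrt(15))*(4 + sqrt(3)) ≈ -107.36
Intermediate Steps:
U(v, L) = 0 (U(v, L) = -1/7*0 = 0)
I(s, P) = 0
T(E) = 4 - sqrt(60 + E) (T(E) = 4 - sqrt((6*2)*5 + E) = 4 - sqrt(12*5 + E) = 4 - sqrt(60 + E))
x(q, D) = 4 + sqrt(q) (x(q, D) = 4 + sqrt(0 + q) = 4 + sqrt(q))
(d(5, 0)*x(3, 4))*T(0) = (5*(4 + sqrt(3)))*(4 - sqrt(60 + 0)) = (20 + 5*sqrt(3))*(4 - sqrt(60)) = (20 + 5*sqrt(3))*(4 - 2*sqrt(15)) = (4 - 2*sqrt(15))*(20 + 5*sqrt(3))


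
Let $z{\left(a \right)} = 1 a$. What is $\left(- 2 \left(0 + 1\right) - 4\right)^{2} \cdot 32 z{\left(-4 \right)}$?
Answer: $-4608$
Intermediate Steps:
$z{\left(a \right)} = a$
$\left(- 2 \left(0 + 1\right) - 4\right)^{2} \cdot 32 z{\left(-4 \right)} = \left(- 2 \left(0 + 1\right) - 4\right)^{2} \cdot 32 \left(-4\right) = \left(\left(-2\right) 1 - 4\right)^{2} \cdot 32 \left(-4\right) = \left(-2 - 4\right)^{2} \cdot 32 \left(-4\right) = \left(-6\right)^{2} \cdot 32 \left(-4\right) = 36 \cdot 32 \left(-4\right) = 1152 \left(-4\right) = -4608$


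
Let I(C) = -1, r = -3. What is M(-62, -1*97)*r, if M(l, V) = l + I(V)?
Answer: 189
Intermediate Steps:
M(l, V) = -1 + l (M(l, V) = l - 1 = -1 + l)
M(-62, -1*97)*r = (-1 - 62)*(-3) = -63*(-3) = 189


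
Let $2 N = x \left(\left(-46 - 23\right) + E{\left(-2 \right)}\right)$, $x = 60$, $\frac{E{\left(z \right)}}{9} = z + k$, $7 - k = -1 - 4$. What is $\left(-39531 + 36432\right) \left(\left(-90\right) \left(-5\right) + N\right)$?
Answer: $-3346920$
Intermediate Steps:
$k = 12$ ($k = 7 - \left(-1 - 4\right) = 7 - -5 = 7 + 5 = 12$)
$E{\left(z \right)} = 108 + 9 z$ ($E{\left(z \right)} = 9 \left(z + 12\right) = 9 \left(12 + z\right) = 108 + 9 z$)
$N = 630$ ($N = \frac{60 \left(\left(-46 - 23\right) + \left(108 + 9 \left(-2\right)\right)\right)}{2} = \frac{60 \left(\left(-46 - 23\right) + \left(108 - 18\right)\right)}{2} = \frac{60 \left(-69 + 90\right)}{2} = \frac{60 \cdot 21}{2} = \frac{1}{2} \cdot 1260 = 630$)
$\left(-39531 + 36432\right) \left(\left(-90\right) \left(-5\right) + N\right) = \left(-39531 + 36432\right) \left(\left(-90\right) \left(-5\right) + 630\right) = - 3099 \left(450 + 630\right) = \left(-3099\right) 1080 = -3346920$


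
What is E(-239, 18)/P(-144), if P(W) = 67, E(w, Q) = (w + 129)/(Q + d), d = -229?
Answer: 110/14137 ≈ 0.0077810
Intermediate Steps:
E(w, Q) = (129 + w)/(-229 + Q) (E(w, Q) = (w + 129)/(Q - 229) = (129 + w)/(-229 + Q))
E(-239, 18)/P(-144) = ((129 - 239)/(-229 + 18))/67 = (-110/(-211))*(1/67) = -1/211*(-110)*(1/67) = (110/211)*(1/67) = 110/14137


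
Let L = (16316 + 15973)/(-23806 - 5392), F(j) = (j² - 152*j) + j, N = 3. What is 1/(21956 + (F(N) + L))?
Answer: 29198/628075087 ≈ 4.6488e-5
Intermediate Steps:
F(j) = j² - 151*j
L = -32289/29198 (L = 32289/(-29198) = 32289*(-1/29198) = -32289/29198 ≈ -1.1059)
1/(21956 + (F(N) + L)) = 1/(21956 + (3*(-151 + 3) - 32289/29198)) = 1/(21956 + (3*(-148) - 32289/29198)) = 1/(21956 + (-444 - 32289/29198)) = 1/(21956 - 12996201/29198) = 1/(628075087/29198) = 29198/628075087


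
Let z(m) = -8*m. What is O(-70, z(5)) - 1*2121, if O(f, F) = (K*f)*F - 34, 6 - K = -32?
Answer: 104245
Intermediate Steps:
K = 38 (K = 6 - 1*(-32) = 6 + 32 = 38)
O(f, F) = -34 + 38*F*f (O(f, F) = (38*f)*F - 34 = 38*F*f - 34 = -34 + 38*F*f)
O(-70, z(5)) - 1*2121 = (-34 + 38*(-8*5)*(-70)) - 1*2121 = (-34 + 38*(-40)*(-70)) - 2121 = (-34 + 106400) - 2121 = 106366 - 2121 = 104245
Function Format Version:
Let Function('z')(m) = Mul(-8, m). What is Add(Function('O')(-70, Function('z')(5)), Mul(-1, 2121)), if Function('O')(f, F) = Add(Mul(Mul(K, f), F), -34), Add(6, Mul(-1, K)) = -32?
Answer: 104245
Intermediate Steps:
K = 38 (K = Add(6, Mul(-1, -32)) = Add(6, 32) = 38)
Function('O')(f, F) = Add(-34, Mul(38, F, f)) (Function('O')(f, F) = Add(Mul(Mul(38, f), F), -34) = Add(Mul(38, F, f), -34) = Add(-34, Mul(38, F, f)))
Add(Function('O')(-70, Function('z')(5)), Mul(-1, 2121)) = Add(Add(-34, Mul(38, Mul(-8, 5), -70)), Mul(-1, 2121)) = Add(Add(-34, Mul(38, -40, -70)), -2121) = Add(Add(-34, 106400), -2121) = Add(106366, -2121) = 104245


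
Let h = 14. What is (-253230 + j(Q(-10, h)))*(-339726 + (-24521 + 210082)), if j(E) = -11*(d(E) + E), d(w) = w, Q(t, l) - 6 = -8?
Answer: 39032419690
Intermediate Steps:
Q(t, l) = -2 (Q(t, l) = 6 - 8 = -2)
j(E) = -22*E (j(E) = -11*(E + E) = -22*E)
(-253230 + j(Q(-10, h)))*(-339726 + (-24521 + 210082)) = (-253230 - 22*(-2))*(-339726 + (-24521 + 210082)) = (-253230 + 44)*(-339726 + 185561) = -253186*(-154165) = 39032419690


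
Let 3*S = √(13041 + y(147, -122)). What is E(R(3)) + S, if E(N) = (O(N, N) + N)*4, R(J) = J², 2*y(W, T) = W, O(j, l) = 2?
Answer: 44 + √52458/6 ≈ 82.173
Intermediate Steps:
y(W, T) = W/2
S = √52458/6 (S = √(13041 + (½)*147)/3 = √(13041 + 147/2)/3 = √(26229/2)/3 = (√52458/2)/3 = √52458/6 ≈ 38.173)
E(N) = 8 + 4*N (E(N) = (2 + N)*4 = 8 + 4*N)
E(R(3)) + S = (8 + 4*3²) + √52458/6 = (8 + 4*9) + √52458/6 = (8 + 36) + √52458/6 = 44 + √52458/6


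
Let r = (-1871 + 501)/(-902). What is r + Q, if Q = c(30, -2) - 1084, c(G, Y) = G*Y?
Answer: -515259/451 ≈ -1142.5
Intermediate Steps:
r = 685/451 (r = -1370*(-1/902) = 685/451 ≈ 1.5188)
Q = -1144 (Q = 30*(-2) - 1084 = -60 - 1084 = -1144)
r + Q = 685/451 - 1144 = -515259/451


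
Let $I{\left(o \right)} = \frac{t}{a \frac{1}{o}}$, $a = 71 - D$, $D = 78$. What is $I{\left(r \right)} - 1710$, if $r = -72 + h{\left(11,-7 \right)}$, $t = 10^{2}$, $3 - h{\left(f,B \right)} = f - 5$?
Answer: $- \frac{4470}{7} \approx -638.57$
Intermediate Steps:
$h{\left(f,B \right)} = 8 - f$ ($h{\left(f,B \right)} = 3 - \left(f - 5\right) = 3 - \left(-5 + f\right) = 8 - f$)
$a = -7$ ($a = 71 - 78 = -7$)
$t = 100$
$r = -75$ ($r = -72 + \left(8 - 11\right) = -72 - 3 = -75$)
$I{\left(o \right)} = - \frac{100 o}{7}$ ($I{\left(o \right)} = \frac{100}{\left(-7\right) \frac{1}{o}} = 100 \left(- \frac{o}{7}\right) = - \frac{100 o}{7}$)
$I{\left(r \right)} - 1710 = \left(- \frac{100}{7}\right) \left(-75\right) - 1710 = \frac{7500}{7} - 1710 = - \frac{4470}{7}$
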